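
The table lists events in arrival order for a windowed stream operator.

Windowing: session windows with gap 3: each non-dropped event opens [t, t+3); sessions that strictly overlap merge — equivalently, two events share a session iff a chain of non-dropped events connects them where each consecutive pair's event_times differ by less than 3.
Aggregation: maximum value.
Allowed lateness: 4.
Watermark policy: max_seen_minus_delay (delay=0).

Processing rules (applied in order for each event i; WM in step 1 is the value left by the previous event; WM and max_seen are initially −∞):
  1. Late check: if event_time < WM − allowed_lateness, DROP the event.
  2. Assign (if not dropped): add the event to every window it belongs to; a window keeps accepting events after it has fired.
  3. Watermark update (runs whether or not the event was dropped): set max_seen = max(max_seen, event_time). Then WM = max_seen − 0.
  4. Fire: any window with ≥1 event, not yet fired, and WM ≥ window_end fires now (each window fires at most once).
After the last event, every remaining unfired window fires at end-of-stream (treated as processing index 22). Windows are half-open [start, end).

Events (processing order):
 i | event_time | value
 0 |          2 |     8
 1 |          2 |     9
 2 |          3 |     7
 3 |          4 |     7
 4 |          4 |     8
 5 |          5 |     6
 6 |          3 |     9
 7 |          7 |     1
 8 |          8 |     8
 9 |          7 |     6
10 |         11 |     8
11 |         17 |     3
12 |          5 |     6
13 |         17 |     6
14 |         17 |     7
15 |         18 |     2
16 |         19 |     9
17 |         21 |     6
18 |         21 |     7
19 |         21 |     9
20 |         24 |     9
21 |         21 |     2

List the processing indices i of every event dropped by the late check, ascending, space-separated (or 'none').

12

i=0 t=2 v=8: → [2,5); WM=2
i=1 t=2 v=9: → [2,5); WM=2
i=2 t=3 v=7: → [2,6); WM=3
i=3 t=4 v=7: → [2,7); WM=4
i=4 t=4 v=8: → [2,7); WM=4
i=5 t=5 v=6: → [2,8); WM=5
i=6 t=3 v=9: → [2,8); WM=5
i=7 t=7 v=1: → [2,10); WM=7
i=8 t=8 v=8: → [2,11); WM=8
i=9 t=7 v=6: → [2,11); WM=8
i=10 t=11 v=8: → [11,14); WM=11
i=11 t=17 v=3: → [17,20); WM=17
i=12 t=5 v=6: DROP (t<17-4); WM=17
i=13 t=17 v=6: → [17,20); WM=17
i=14 t=17 v=7: → [17,20); WM=17
i=15 t=18 v=2: → [17,21); WM=18
i=16 t=19 v=9: → [17,22); WM=19
i=17 t=21 v=6: → [17,24); WM=21
i=18 t=21 v=7: → [17,24); WM=21
i=19 t=21 v=9: → [17,24); WM=21
i=20 t=24 v=9: → [24,27); WM=24
i=21 t=21 v=2: → [17,24); WM=24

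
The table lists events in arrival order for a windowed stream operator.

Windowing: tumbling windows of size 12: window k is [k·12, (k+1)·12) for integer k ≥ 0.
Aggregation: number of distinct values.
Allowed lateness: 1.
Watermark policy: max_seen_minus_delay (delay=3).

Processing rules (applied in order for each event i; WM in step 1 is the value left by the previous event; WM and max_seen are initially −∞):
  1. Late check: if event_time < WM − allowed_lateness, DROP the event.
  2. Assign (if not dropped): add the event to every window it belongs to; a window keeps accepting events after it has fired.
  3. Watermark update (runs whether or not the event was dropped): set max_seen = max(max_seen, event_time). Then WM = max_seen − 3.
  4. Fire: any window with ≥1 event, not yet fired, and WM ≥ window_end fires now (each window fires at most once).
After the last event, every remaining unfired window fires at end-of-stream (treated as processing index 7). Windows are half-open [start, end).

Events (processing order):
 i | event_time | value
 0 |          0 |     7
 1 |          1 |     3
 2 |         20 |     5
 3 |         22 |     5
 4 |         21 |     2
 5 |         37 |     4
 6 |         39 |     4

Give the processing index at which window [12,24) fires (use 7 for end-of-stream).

i=0 t=0 v=7: → [0,12); WM=-3
i=1 t=1 v=3: → [0,12); WM=-2
i=2 t=20 v=5: → [12,24); WM=17; [0,12) fires=2
i=3 t=22 v=5: → [12,24); WM=19
i=4 t=21 v=2: → [12,24); WM=19
i=5 t=37 v=4: → [36,48); WM=34; [12,24) fires=2
i=6 t=39 v=4: → [36,48); WM=36

5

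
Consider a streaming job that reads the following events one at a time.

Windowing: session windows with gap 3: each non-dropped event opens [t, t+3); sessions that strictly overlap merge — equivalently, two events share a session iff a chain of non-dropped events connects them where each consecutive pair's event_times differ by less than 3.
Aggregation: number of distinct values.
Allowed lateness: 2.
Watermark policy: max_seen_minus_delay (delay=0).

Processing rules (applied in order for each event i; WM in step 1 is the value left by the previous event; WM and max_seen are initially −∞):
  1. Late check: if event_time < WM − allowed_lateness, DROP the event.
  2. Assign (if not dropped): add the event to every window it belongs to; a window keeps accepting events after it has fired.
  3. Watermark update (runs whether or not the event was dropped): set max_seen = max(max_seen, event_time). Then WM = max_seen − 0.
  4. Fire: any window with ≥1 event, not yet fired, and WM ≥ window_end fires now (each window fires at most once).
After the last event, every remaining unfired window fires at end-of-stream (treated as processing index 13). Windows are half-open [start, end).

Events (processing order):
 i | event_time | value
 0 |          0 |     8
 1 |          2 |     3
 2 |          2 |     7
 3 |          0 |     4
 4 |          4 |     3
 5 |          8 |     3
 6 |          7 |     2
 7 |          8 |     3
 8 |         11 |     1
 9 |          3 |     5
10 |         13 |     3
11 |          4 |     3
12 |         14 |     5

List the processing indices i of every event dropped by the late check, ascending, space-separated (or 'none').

9 11

i=0 t=0 v=8: → [0,3); WM=0
i=1 t=2 v=3: → [0,5); WM=2
i=2 t=2 v=7: → [0,5); WM=2
i=3 t=0 v=4: → [0,5); WM=2
i=4 t=4 v=3: → [0,7); WM=4
i=5 t=8 v=3: → [8,11); WM=8
i=6 t=7 v=2: → [7,11); WM=8
i=7 t=8 v=3: → [7,11); WM=8
i=8 t=11 v=1: → [11,14); WM=11
i=9 t=3 v=5: DROP (t<11-2); WM=11
i=10 t=13 v=3: → [11,16); WM=13
i=11 t=4 v=3: DROP (t<13-2); WM=13
i=12 t=14 v=5: → [11,17); WM=14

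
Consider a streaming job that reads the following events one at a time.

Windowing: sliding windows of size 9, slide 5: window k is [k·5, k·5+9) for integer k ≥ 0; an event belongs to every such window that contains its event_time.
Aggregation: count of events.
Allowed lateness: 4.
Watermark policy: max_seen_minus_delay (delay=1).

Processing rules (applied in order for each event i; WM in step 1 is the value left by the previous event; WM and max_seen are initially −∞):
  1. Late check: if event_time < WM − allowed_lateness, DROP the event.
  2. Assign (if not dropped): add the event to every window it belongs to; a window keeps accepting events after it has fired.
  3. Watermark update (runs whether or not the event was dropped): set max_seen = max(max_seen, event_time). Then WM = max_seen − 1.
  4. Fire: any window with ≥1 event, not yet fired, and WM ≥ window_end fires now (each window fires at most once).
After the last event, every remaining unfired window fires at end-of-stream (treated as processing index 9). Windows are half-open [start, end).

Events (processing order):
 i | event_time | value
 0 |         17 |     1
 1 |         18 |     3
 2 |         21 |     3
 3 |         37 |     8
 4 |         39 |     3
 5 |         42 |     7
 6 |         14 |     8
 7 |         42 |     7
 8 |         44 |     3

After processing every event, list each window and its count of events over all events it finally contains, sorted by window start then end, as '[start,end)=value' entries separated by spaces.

i=0 t=17 v=1: → [15,24),[10,19); WM=16
i=1 t=18 v=3: → [15,24),[10,19); WM=17
i=2 t=21 v=3: → [20,29),[15,24); WM=20; [10,19) fires=2
i=3 t=37 v=8: → [35,44),[30,39); WM=36; [15,24) fires=3 [20,29) fires=1
i=4 t=39 v=3: → [35,44); WM=38
i=5 t=42 v=7: → [40,49),[35,44); WM=41; [30,39) fires=1
i=6 t=14 v=8: DROP (t<41-4); WM=41
i=7 t=42 v=7: → [40,49),[35,44); WM=41
i=8 t=44 v=3: → [40,49); WM=43

[10,19)=2 [15,24)=3 [20,29)=1 [30,39)=1 [35,44)=4 [40,49)=3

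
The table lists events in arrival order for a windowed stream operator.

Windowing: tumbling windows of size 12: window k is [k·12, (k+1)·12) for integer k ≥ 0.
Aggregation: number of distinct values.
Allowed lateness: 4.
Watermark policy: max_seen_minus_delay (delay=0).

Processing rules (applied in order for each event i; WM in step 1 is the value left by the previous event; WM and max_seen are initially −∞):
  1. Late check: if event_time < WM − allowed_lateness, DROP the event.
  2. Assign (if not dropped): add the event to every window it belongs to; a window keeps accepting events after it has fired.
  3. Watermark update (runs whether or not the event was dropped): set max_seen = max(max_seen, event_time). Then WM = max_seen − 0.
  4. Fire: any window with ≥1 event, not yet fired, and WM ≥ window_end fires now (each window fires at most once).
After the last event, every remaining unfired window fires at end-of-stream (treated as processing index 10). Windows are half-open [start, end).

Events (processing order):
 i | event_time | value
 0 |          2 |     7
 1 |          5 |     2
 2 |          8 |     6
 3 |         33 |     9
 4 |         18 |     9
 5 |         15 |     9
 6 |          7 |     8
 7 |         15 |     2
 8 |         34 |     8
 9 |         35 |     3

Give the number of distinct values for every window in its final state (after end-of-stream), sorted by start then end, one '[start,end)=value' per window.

i=0 t=2 v=7: → [0,12); WM=2
i=1 t=5 v=2: → [0,12); WM=5
i=2 t=8 v=6: → [0,12); WM=8
i=3 t=33 v=9: → [24,36); WM=33; [0,12) fires=3
i=4 t=18 v=9: DROP (t<33-4); WM=33
i=5 t=15 v=9: DROP (t<33-4); WM=33
i=6 t=7 v=8: DROP (t<33-4); WM=33
i=7 t=15 v=2: DROP (t<33-4); WM=33
i=8 t=34 v=8: → [24,36); WM=34
i=9 t=35 v=3: → [24,36); WM=35

[0,12)=3 [24,36)=3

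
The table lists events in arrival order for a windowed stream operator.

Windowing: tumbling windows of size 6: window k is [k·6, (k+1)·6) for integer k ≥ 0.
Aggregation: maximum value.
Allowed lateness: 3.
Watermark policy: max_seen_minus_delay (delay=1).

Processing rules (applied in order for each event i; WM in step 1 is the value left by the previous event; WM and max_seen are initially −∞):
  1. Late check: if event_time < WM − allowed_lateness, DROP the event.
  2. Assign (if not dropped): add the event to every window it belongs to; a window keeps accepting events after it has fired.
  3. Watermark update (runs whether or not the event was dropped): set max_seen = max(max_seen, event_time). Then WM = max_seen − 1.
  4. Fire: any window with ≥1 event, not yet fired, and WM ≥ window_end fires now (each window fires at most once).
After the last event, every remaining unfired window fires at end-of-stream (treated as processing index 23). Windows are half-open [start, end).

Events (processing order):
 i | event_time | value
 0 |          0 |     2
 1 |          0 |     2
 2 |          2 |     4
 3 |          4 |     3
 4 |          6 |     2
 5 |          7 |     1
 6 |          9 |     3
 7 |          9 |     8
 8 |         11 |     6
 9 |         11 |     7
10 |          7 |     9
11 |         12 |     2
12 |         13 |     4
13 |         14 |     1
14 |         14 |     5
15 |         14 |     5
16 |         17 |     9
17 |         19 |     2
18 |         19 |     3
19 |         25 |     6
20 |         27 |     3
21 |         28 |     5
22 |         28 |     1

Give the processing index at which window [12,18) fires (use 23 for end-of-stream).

i=0 t=0 v=2: → [0,6); WM=-1
i=1 t=0 v=2: → [0,6); WM=-1
i=2 t=2 v=4: → [0,6); WM=1
i=3 t=4 v=3: → [0,6); WM=3
i=4 t=6 v=2: → [6,12); WM=5
i=5 t=7 v=1: → [6,12); WM=6; [0,6) fires=4
i=6 t=9 v=3: → [6,12); WM=8
i=7 t=9 v=8: → [6,12); WM=8
i=8 t=11 v=6: → [6,12); WM=10
i=9 t=11 v=7: → [6,12); WM=10
i=10 t=7 v=9: → [6,12); WM=10
i=11 t=12 v=2: → [12,18); WM=11
i=12 t=13 v=4: → [12,18); WM=12; [6,12) fires=9
i=13 t=14 v=1: → [12,18); WM=13
i=14 t=14 v=5: → [12,18); WM=13
i=15 t=14 v=5: → [12,18); WM=13
i=16 t=17 v=9: → [12,18); WM=16
i=17 t=19 v=2: → [18,24); WM=18; [12,18) fires=9
i=18 t=19 v=3: → [18,24); WM=18
i=19 t=25 v=6: → [24,30); WM=24; [18,24) fires=3
i=20 t=27 v=3: → [24,30); WM=26
i=21 t=28 v=5: → [24,30); WM=27
i=22 t=28 v=1: → [24,30); WM=27

17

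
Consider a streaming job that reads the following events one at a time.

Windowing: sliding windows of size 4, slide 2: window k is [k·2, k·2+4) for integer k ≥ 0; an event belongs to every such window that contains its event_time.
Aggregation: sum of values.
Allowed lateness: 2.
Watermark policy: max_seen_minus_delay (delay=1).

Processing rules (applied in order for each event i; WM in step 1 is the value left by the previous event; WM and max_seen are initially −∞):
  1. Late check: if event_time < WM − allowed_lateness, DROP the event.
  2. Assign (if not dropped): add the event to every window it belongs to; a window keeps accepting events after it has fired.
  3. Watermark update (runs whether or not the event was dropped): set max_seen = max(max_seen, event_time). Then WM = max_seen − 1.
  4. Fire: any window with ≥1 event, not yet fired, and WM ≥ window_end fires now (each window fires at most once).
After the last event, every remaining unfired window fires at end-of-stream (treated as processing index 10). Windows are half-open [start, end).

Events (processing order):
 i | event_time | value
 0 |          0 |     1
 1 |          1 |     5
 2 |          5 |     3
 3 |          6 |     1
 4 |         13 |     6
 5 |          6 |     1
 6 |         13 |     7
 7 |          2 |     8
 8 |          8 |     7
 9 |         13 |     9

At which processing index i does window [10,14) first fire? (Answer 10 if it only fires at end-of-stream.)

10

i=0 t=0 v=1: → [0,4); WM=-1
i=1 t=1 v=5: → [0,4); WM=0
i=2 t=5 v=3: → [4,8),[2,6); WM=4; [0,4) fires=6
i=3 t=6 v=1: → [6,10),[4,8); WM=5
i=4 t=13 v=6: → [12,16),[10,14); WM=12; [2,6) fires=3 [4,8) fires=4 [6,10) fires=1
i=5 t=6 v=1: DROP (t<12-2); WM=12
i=6 t=13 v=7: → [12,16),[10,14); WM=12
i=7 t=2 v=8: DROP (t<12-2); WM=12
i=8 t=8 v=7: DROP (t<12-2); WM=12
i=9 t=13 v=9: → [12,16),[10,14); WM=12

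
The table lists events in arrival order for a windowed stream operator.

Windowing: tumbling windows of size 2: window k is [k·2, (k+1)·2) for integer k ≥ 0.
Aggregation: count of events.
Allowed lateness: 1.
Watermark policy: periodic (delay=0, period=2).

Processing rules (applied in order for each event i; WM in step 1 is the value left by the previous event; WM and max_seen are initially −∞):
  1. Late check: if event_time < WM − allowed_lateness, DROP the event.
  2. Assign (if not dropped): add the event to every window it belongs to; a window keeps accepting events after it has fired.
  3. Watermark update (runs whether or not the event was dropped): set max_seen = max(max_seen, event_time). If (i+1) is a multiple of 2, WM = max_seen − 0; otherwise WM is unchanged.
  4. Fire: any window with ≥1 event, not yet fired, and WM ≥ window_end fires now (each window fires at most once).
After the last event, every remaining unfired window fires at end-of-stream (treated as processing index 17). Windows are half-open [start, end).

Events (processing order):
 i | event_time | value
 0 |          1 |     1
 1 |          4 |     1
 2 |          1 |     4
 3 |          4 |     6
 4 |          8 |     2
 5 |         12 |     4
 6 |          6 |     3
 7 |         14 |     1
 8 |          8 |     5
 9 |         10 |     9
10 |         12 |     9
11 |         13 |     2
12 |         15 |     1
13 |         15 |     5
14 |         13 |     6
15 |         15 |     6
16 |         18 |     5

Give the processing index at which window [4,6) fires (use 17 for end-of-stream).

5

i=0 t=1 v=1: → [0,2); WM=−∞
i=1 t=4 v=1: → [4,6); WM=4; [0,2) fires=1
i=2 t=1 v=4: DROP (t<4-1); WM=4
i=3 t=4 v=6: → [4,6); WM=4
i=4 t=8 v=2: → [8,10); WM=4
i=5 t=12 v=4: → [12,14); WM=12; [4,6) fires=2 [8,10) fires=1
i=6 t=6 v=3: DROP (t<12-1); WM=12
i=7 t=14 v=1: → [14,16); WM=14; [12,14) fires=1
i=8 t=8 v=5: DROP (t<14-1); WM=14
i=9 t=10 v=9: DROP (t<14-1); WM=14
i=10 t=12 v=9: DROP (t<14-1); WM=14
i=11 t=13 v=2: → [12,14); WM=14
i=12 t=15 v=1: → [14,16); WM=14
i=13 t=15 v=5: → [14,16); WM=15
i=14 t=13 v=6: DROP (t<15-1); WM=15
i=15 t=15 v=6: → [14,16); WM=15
i=16 t=18 v=5: → [18,20); WM=15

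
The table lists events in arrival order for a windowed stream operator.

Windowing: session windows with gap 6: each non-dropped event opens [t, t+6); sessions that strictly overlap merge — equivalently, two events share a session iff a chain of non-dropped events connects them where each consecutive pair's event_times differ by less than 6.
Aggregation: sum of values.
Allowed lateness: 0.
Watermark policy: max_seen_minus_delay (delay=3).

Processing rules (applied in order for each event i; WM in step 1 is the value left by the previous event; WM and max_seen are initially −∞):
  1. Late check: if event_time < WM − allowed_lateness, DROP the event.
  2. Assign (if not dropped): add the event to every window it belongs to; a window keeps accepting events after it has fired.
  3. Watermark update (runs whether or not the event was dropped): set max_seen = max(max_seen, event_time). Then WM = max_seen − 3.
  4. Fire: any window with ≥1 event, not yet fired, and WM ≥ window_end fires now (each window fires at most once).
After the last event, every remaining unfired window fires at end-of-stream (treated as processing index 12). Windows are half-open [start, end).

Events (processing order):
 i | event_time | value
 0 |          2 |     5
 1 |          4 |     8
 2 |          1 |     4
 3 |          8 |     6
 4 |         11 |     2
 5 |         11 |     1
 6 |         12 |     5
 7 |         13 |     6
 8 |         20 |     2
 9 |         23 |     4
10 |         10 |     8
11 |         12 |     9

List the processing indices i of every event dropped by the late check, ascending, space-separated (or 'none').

10 11

i=0 t=2 v=5: → [2,8); WM=-1
i=1 t=4 v=8: → [2,10); WM=1
i=2 t=1 v=4: → [1,10); WM=1
i=3 t=8 v=6: → [1,14); WM=5
i=4 t=11 v=2: → [1,17); WM=8
i=5 t=11 v=1: → [1,17); WM=8
i=6 t=12 v=5: → [1,18); WM=9
i=7 t=13 v=6: → [1,19); WM=10
i=8 t=20 v=2: → [20,26); WM=17
i=9 t=23 v=4: → [20,29); WM=20
i=10 t=10 v=8: DROP (t<20-0); WM=20
i=11 t=12 v=9: DROP (t<20-0); WM=20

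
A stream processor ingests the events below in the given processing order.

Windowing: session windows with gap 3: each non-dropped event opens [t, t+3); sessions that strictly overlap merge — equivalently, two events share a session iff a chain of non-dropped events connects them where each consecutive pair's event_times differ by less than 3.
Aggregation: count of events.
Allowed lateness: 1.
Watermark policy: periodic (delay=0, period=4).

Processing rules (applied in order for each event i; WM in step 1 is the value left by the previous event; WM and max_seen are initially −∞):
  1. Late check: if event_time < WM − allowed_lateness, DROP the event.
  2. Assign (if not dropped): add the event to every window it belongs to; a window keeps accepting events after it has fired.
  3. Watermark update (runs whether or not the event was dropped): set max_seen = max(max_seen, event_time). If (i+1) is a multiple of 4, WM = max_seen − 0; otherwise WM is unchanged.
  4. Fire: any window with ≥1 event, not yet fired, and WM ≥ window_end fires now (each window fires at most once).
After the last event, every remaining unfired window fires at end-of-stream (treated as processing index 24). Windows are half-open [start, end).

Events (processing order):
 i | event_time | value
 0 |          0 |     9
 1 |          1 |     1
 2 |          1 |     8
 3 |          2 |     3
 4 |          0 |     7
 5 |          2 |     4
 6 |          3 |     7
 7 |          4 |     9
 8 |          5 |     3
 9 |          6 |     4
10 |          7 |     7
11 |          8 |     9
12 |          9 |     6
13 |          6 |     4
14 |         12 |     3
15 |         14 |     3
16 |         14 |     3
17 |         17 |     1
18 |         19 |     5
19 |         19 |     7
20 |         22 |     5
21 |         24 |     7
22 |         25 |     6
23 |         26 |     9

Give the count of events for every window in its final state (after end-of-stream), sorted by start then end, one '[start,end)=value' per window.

[0,12)=12 [12,17)=3 [17,22)=3 [22,29)=4

i=0 t=0 v=9: → [0,3); WM=−∞
i=1 t=1 v=1: → [0,4); WM=−∞
i=2 t=1 v=8: → [0,4); WM=−∞
i=3 t=2 v=3: → [0,5); WM=2
i=4 t=0 v=7: DROP (t<2-1); WM=2
i=5 t=2 v=4: → [0,5); WM=2
i=6 t=3 v=7: → [0,6); WM=2
i=7 t=4 v=9: → [0,7); WM=4
i=8 t=5 v=3: → [0,8); WM=4
i=9 t=6 v=4: → [0,9); WM=4
i=10 t=7 v=7: → [0,10); WM=4
i=11 t=8 v=9: → [0,11); WM=8
i=12 t=9 v=6: → [0,12); WM=8
i=13 t=6 v=4: DROP (t<8-1); WM=8
i=14 t=12 v=3: → [12,15); WM=8
i=15 t=14 v=3: → [12,17); WM=14
i=16 t=14 v=3: → [12,17); WM=14
i=17 t=17 v=1: → [17,20); WM=14
i=18 t=19 v=5: → [17,22); WM=14
i=19 t=19 v=7: → [17,22); WM=19
i=20 t=22 v=5: → [22,25); WM=19
i=21 t=24 v=7: → [22,27); WM=19
i=22 t=25 v=6: → [22,28); WM=19
i=23 t=26 v=9: → [22,29); WM=26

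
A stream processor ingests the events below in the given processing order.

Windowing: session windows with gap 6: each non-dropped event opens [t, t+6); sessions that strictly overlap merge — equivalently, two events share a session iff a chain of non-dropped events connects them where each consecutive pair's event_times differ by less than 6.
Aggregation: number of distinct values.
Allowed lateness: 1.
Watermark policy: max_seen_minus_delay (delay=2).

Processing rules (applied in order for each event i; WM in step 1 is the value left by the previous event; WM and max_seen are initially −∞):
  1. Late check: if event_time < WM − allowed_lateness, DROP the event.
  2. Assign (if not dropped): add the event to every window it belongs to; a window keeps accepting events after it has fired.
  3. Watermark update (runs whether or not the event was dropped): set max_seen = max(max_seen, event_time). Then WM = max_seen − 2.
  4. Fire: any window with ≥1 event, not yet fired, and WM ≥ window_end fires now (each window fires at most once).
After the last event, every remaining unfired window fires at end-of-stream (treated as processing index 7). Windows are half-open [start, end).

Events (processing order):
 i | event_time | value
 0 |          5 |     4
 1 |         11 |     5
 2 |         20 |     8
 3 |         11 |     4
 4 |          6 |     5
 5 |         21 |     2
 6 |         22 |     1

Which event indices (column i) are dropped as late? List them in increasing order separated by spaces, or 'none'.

i=0 t=5 v=4: → [5,11); WM=3
i=1 t=11 v=5: → [11,17); WM=9
i=2 t=20 v=8: → [20,26); WM=18
i=3 t=11 v=4: DROP (t<18-1); WM=18
i=4 t=6 v=5: DROP (t<18-1); WM=18
i=5 t=21 v=2: → [20,27); WM=19
i=6 t=22 v=1: → [20,28); WM=20

3 4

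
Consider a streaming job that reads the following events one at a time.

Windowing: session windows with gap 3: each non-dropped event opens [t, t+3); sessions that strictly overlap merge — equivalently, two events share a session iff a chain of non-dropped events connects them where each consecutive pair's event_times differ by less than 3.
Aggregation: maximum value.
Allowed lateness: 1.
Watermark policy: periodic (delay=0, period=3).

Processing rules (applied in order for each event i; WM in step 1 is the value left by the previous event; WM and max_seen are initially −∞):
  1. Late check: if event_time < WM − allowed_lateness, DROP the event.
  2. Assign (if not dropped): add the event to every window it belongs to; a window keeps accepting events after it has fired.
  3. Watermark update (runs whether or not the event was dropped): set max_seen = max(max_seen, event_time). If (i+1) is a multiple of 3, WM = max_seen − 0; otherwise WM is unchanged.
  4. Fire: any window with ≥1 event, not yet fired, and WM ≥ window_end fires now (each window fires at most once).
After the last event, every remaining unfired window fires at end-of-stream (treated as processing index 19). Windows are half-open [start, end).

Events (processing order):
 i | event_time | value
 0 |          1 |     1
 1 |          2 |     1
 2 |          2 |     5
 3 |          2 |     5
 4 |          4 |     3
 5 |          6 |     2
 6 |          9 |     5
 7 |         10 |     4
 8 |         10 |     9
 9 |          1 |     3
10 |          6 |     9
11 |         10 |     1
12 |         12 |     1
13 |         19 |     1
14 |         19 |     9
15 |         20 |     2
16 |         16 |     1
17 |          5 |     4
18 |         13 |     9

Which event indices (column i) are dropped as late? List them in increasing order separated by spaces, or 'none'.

9 10 16 17 18

i=0 t=1 v=1: → [1,4); WM=−∞
i=1 t=2 v=1: → [1,5); WM=−∞
i=2 t=2 v=5: → [1,5); WM=2
i=3 t=2 v=5: → [1,5); WM=2
i=4 t=4 v=3: → [1,7); WM=2
i=5 t=6 v=2: → [1,9); WM=6
i=6 t=9 v=5: → [9,12); WM=6
i=7 t=10 v=4: → [9,13); WM=6
i=8 t=10 v=9: → [9,13); WM=10
i=9 t=1 v=3: DROP (t<10-1); WM=10
i=10 t=6 v=9: DROP (t<10-1); WM=10
i=11 t=10 v=1: → [9,13); WM=10
i=12 t=12 v=1: → [9,15); WM=10
i=13 t=19 v=1: → [19,22); WM=10
i=14 t=19 v=9: → [19,22); WM=19
i=15 t=20 v=2: → [19,23); WM=19
i=16 t=16 v=1: DROP (t<19-1); WM=19
i=17 t=5 v=4: DROP (t<19-1); WM=20
i=18 t=13 v=9: DROP (t<20-1); WM=20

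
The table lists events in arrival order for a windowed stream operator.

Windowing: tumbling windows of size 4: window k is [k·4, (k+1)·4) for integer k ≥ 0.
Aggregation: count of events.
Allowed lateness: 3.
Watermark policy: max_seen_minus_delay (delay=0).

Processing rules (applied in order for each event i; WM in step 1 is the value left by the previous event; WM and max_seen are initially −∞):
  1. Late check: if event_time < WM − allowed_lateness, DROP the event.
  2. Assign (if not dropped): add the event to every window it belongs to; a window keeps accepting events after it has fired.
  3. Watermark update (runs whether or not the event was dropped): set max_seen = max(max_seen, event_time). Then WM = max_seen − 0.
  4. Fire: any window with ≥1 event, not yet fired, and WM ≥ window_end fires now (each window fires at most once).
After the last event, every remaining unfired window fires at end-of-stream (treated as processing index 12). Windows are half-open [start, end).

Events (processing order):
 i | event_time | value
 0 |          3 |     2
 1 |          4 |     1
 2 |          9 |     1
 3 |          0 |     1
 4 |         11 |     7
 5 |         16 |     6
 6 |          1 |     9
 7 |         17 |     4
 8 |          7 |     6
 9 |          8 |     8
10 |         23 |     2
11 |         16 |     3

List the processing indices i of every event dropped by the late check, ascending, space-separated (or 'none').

i=0 t=3 v=2: → [0,4); WM=3
i=1 t=4 v=1: → [4,8); WM=4; [0,4) fires=1
i=2 t=9 v=1: → [8,12); WM=9; [4,8) fires=1
i=3 t=0 v=1: DROP (t<9-3); WM=9
i=4 t=11 v=7: → [8,12); WM=11
i=5 t=16 v=6: → [16,20); WM=16; [8,12) fires=2
i=6 t=1 v=9: DROP (t<16-3); WM=16
i=7 t=17 v=4: → [16,20); WM=17
i=8 t=7 v=6: DROP (t<17-3); WM=17
i=9 t=8 v=8: DROP (t<17-3); WM=17
i=10 t=23 v=2: → [20,24); WM=23; [16,20) fires=2
i=11 t=16 v=3: DROP (t<23-3); WM=23

3 6 8 9 11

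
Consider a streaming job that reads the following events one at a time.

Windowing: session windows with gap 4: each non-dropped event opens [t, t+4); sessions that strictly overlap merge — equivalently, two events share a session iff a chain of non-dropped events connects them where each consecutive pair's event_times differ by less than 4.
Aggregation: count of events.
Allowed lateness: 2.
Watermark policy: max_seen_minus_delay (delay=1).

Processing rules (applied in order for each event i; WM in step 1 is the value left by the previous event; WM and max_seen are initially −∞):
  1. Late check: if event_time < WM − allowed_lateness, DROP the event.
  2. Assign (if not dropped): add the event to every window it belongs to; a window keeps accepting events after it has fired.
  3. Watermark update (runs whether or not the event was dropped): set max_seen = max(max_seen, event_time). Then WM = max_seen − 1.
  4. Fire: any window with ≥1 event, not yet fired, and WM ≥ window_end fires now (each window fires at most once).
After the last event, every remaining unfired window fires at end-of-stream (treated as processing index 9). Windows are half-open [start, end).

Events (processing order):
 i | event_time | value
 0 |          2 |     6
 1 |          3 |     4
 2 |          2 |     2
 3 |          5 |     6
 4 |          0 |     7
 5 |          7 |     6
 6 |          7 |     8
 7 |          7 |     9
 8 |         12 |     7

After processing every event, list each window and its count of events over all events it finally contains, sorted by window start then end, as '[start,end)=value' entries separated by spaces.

i=0 t=2 v=6: → [2,6); WM=1
i=1 t=3 v=4: → [2,7); WM=2
i=2 t=2 v=2: → [2,7); WM=2
i=3 t=5 v=6: → [2,9); WM=4
i=4 t=0 v=7: DROP (t<4-2); WM=4
i=5 t=7 v=6: → [2,11); WM=6
i=6 t=7 v=8: → [2,11); WM=6
i=7 t=7 v=9: → [2,11); WM=6
i=8 t=12 v=7: → [12,16); WM=11

[2,11)=7 [12,16)=1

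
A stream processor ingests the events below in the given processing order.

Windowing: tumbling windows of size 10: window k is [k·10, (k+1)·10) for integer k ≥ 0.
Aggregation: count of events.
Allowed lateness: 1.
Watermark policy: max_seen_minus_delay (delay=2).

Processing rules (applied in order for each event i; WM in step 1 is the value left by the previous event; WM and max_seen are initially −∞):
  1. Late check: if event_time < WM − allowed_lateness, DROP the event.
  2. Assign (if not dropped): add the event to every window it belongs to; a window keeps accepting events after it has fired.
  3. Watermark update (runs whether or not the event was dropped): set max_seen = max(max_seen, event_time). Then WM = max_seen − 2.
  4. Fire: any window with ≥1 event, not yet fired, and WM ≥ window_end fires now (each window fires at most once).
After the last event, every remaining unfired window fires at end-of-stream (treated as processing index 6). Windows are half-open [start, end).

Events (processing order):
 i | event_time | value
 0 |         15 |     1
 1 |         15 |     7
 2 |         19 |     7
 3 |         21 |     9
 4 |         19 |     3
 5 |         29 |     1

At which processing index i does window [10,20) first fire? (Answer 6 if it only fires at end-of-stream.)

i=0 t=15 v=1: → [10,20); WM=13
i=1 t=15 v=7: → [10,20); WM=13
i=2 t=19 v=7: → [10,20); WM=17
i=3 t=21 v=9: → [20,30); WM=19
i=4 t=19 v=3: → [10,20); WM=19
i=5 t=29 v=1: → [20,30); WM=27; [10,20) fires=4

5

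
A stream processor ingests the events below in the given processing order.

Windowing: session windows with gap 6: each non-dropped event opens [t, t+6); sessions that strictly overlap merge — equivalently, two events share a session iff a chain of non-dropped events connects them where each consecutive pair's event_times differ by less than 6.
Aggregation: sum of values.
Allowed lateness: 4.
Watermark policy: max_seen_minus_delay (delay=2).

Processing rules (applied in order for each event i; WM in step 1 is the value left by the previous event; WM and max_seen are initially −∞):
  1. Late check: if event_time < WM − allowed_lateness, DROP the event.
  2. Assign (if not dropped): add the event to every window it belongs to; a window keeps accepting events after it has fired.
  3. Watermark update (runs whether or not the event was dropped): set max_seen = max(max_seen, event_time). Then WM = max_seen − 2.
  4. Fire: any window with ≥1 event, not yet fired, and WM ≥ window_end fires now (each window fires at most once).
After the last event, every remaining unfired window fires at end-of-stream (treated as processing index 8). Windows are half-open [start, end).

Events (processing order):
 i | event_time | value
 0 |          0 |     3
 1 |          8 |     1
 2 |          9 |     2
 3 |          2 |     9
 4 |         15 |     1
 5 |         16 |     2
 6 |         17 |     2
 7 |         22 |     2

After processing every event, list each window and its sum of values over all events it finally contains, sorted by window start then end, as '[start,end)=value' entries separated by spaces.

i=0 t=0 v=3: → [0,6); WM=-2
i=1 t=8 v=1: → [8,14); WM=6
i=2 t=9 v=2: → [8,15); WM=7
i=3 t=2 v=9: DROP (t<7-4); WM=7
i=4 t=15 v=1: → [15,21); WM=13
i=5 t=16 v=2: → [15,22); WM=14
i=6 t=17 v=2: → [15,23); WM=15
i=7 t=22 v=2: → [15,28); WM=20

[0,6)=3 [8,15)=3 [15,28)=7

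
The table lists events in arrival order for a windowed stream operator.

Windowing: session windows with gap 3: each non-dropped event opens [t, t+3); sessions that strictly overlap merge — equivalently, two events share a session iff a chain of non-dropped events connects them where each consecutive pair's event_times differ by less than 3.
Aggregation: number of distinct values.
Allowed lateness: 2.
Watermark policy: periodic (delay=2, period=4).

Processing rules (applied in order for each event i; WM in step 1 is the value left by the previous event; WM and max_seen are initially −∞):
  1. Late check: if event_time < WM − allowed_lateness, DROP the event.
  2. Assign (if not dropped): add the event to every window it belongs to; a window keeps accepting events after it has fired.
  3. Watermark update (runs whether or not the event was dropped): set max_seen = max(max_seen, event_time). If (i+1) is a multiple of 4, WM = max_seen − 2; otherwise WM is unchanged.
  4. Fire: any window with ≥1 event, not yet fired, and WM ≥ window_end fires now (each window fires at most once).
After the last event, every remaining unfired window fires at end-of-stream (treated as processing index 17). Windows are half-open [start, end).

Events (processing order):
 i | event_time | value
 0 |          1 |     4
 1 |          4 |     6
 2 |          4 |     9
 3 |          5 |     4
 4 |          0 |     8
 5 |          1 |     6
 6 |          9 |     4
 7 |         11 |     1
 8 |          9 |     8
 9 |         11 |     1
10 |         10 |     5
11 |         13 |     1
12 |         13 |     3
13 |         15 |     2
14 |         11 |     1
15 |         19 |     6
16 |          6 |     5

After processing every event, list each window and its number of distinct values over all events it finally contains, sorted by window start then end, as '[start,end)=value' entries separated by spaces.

[1,4)=2 [4,8)=3 [9,18)=6 [19,22)=1

i=0 t=1 v=4: → [1,4); WM=−∞
i=1 t=4 v=6: → [4,7); WM=−∞
i=2 t=4 v=9: → [4,7); WM=−∞
i=3 t=5 v=4: → [4,8); WM=3
i=4 t=0 v=8: DROP (t<3-2); WM=3
i=5 t=1 v=6: → [1,4); WM=3
i=6 t=9 v=4: → [9,12); WM=3
i=7 t=11 v=1: → [9,14); WM=9
i=8 t=9 v=8: → [9,14); WM=9
i=9 t=11 v=1: → [9,14); WM=9
i=10 t=10 v=5: → [9,14); WM=9
i=11 t=13 v=1: → [9,16); WM=11
i=12 t=13 v=3: → [9,16); WM=11
i=13 t=15 v=2: → [9,18); WM=11
i=14 t=11 v=1: → [9,18); WM=11
i=15 t=19 v=6: → [19,22); WM=17
i=16 t=6 v=5: DROP (t<17-2); WM=17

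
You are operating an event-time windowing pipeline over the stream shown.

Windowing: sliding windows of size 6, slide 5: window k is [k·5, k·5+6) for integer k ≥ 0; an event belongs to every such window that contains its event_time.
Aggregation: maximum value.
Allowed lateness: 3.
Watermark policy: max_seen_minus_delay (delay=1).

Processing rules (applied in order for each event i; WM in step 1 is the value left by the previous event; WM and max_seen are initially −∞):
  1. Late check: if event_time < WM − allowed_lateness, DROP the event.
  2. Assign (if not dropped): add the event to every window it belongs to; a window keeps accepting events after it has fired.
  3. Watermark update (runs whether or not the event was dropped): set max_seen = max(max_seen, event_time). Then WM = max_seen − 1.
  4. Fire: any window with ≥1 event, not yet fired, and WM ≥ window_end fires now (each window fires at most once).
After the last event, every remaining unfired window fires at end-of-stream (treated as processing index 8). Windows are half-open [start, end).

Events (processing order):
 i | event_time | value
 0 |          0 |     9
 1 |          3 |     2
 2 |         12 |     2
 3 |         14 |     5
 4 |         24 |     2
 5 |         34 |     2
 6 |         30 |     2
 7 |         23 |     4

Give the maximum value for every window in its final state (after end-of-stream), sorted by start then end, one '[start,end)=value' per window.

[0,6)=9 [10,16)=5 [20,26)=2 [25,31)=2 [30,36)=2

i=0 t=0 v=9: → [0,6); WM=-1
i=1 t=3 v=2: → [0,6); WM=2
i=2 t=12 v=2: → [10,16); WM=11; [0,6) fires=9
i=3 t=14 v=5: → [10,16); WM=13
i=4 t=24 v=2: → [20,26); WM=23; [10,16) fires=5
i=5 t=34 v=2: → [30,36); WM=33; [20,26) fires=2
i=6 t=30 v=2: → [30,36),[25,31); WM=33; [25,31) fires=2
i=7 t=23 v=4: DROP (t<33-3); WM=33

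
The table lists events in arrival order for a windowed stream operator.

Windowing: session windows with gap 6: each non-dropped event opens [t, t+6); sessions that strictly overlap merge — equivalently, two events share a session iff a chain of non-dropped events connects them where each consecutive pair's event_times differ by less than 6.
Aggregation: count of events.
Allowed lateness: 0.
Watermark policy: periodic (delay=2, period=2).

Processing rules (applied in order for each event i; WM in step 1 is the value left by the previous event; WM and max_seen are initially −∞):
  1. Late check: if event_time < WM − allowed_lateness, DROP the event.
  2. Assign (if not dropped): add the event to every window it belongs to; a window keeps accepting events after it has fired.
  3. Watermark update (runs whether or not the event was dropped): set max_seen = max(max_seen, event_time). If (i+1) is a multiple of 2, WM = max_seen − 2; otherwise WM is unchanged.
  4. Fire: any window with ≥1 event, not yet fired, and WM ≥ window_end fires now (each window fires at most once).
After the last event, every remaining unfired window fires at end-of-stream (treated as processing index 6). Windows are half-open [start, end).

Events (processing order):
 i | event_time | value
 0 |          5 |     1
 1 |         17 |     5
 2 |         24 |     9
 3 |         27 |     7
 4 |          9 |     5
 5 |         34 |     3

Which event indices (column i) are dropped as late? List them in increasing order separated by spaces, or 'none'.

i=0 t=5 v=1: → [5,11); WM=−∞
i=1 t=17 v=5: → [17,23); WM=15
i=2 t=24 v=9: → [24,30); WM=15
i=3 t=27 v=7: → [24,33); WM=25
i=4 t=9 v=5: DROP (t<25-0); WM=25
i=5 t=34 v=3: → [34,40); WM=32

4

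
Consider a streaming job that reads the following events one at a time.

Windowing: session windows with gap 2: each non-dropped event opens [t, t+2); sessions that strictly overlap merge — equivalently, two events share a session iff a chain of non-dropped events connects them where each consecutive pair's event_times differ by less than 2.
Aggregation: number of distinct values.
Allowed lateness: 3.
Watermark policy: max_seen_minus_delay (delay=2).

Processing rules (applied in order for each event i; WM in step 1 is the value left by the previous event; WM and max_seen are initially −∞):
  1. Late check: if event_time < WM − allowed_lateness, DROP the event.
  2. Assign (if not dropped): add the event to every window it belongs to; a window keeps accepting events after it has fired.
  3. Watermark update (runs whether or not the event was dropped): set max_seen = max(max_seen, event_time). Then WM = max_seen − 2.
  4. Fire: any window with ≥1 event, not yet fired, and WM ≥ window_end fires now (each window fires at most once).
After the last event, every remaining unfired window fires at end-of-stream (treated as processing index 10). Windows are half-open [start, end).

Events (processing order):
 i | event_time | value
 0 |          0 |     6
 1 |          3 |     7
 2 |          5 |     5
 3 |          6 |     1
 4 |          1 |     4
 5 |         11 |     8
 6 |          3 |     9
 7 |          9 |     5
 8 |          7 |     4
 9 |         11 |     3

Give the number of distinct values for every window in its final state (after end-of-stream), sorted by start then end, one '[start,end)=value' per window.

i=0 t=0 v=6: → [0,2); WM=-2
i=1 t=3 v=7: → [3,5); WM=1
i=2 t=5 v=5: → [5,7); WM=3
i=3 t=6 v=1: → [5,8); WM=4
i=4 t=1 v=4: → [0,3); WM=4
i=5 t=11 v=8: → [11,13); WM=9
i=6 t=3 v=9: DROP (t<9-3); WM=9
i=7 t=9 v=5: → [9,11); WM=9
i=8 t=7 v=4: → [5,9); WM=9
i=9 t=11 v=3: → [11,13); WM=9

[0,3)=2 [3,5)=1 [5,9)=3 [9,11)=1 [11,13)=2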